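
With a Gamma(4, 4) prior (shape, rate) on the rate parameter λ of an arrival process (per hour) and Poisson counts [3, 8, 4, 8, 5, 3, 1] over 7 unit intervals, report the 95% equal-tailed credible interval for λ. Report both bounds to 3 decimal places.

Posterior: Gamma(4+32, 4+7) = Gamma(36, 11) (shape, rate).
Equal-tailed 95% interval: Gamma(36, 11) quantiles at 0.025 and 0.975.
Posterior mean ≈ 3.273, SD ≈ 0.545; a Normal approximation gives roughly [2.204, 4.342].
Exact: lower = 2.292; upper = 4.425.

[2.292, 4.425]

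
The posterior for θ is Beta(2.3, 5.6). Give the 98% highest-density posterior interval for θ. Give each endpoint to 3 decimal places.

[0.017, 0.650]

The posterior is unimodal and skewed, so the HPD interval has equal density at both endpoints and is the shortest 98% interval.
Solving f(0.017) = f(0.650) with F(0.650) − F(0.017) = 0.98 gives [0.017, 0.650].
For comparison, the equal-tailed interval is [0.035, 0.689]; the HPD is narrower and shifted toward the mode.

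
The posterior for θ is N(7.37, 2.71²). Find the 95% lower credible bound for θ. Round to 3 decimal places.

2.912

Need L with P(θ ≥ L) = 0.95: L = 7.37 − z_{0.05}·2.71.
z = 1.645; L = 7.37 − 1.645 × 2.71 = 2.912.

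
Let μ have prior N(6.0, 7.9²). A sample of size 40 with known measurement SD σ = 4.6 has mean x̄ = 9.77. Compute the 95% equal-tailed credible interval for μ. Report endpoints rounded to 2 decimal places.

Posterior precision = 1/7.9² + 40/4.6² = 0.0160 + 1.8904 = 1.9064, so posterior SD = 0.7243.
Posterior mean = (6.0/7.9² + 40·9.77/4.6²) / 1.9064 = 9.7383.
Interval: 9.7383 ± 1.960 × 0.7243 → [8.32, 11.16].

[8.32, 11.16]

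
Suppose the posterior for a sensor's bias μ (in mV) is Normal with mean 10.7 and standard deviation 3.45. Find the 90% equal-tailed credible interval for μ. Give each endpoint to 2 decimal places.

[5.03, 16.37]

The posterior is symmetric, so the 90% equal-tailed interval is μ = 10.7 ± z·3.45 with z = 1.645.
Half-width: 1.645 × 3.45 = 5.67.
10.7 − 5.67 = 5.03; 10.7 + 5.67 = 16.37.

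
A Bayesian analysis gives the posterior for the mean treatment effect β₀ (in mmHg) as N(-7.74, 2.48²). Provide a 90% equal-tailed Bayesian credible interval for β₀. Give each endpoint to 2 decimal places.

[-11.82, -3.66]

The posterior is symmetric, so the 90% equal-tailed interval is β₀ = -7.74 ± z·2.48 with z = 1.645.
Half-width: 1.645 × 2.48 = 4.08.
-7.74 − 4.08 = -11.82; -7.74 + 4.08 = -3.66.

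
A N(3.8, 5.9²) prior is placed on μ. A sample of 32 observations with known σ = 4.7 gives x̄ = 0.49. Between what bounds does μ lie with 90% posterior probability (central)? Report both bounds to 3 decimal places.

Posterior precision = 1/5.9² + 32/4.7² = 0.0287 + 1.4486 = 1.4773, so posterior SD = 0.8227.
Posterior mean = (3.8/5.9² + 32·0.49/4.7²) / 1.4773 = 0.5544.
Interval: 0.5544 ± 1.645 × 0.8227 → [-0.799, 1.908].

[-0.799, 1.908]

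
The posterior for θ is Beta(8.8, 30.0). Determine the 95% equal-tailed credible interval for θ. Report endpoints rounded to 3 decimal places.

[0.111, 0.369]

Posterior: Beta(8.8, 30.0).
Equal-tailed 95% interval: the 0.025 and 0.975 quantiles of Beta(8.8, 30.0).
Posterior mean ≈ 0.227, SD ≈ 0.066; a Normal approximation gives roughly [0.097, 0.357].
Exact: F⁻¹(0.025) = 0.111; F⁻¹(0.975) = 0.369.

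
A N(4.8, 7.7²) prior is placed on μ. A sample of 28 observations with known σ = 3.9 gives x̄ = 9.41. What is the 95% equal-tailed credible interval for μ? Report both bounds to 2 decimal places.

[7.93, 10.81]

Posterior precision = 1/7.7² + 28/3.9² = 0.0169 + 1.8409 = 1.8578, so posterior SD = 0.7337.
Posterior mean = (4.8/7.7² + 28·9.41/3.9²) / 1.8578 = 9.3681.
Interval: 9.3681 ± 1.960 × 0.7337 → [7.93, 10.81].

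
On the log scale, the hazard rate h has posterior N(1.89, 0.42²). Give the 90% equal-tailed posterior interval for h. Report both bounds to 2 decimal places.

On the log scale the 90% interval is 1.89 ± 1.645 × 0.42 = [1.1992, 2.5808].
Exponentiate: [e^1.1992, e^2.5808] = [3.32, 13.21].

[3.32, 13.21]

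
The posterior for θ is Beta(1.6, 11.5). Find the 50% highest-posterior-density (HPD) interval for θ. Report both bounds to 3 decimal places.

[0.019, 0.115]

The posterior is unimodal and skewed, so the HPD interval has equal density at both endpoints and is the shortest 50% interval.
Solving f(0.019) = f(0.115) with F(0.115) − F(0.019) = 0.50 gives [0.019, 0.115].
For comparison, the equal-tailed interval is [0.056, 0.169]; the HPD is narrower and shifted toward the mode.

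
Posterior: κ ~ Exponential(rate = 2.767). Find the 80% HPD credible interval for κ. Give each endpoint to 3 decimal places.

The exponential density is strictly decreasing on [0, ∞), so the HPD interval is anchored at 0: [0, q] with P(κ ≤ q) = 0.80.
q = −ln(1 − 0.80) / 2.767 = 1.6094 / 2.767 = 0.582.

[0.000, 0.582]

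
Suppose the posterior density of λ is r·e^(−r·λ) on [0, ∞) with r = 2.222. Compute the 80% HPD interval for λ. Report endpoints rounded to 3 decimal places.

[0.000, 0.724]

The exponential density is strictly decreasing on [0, ∞), so the HPD interval is anchored at 0: [0, q] with P(λ ≤ q) = 0.80.
q = −ln(1 − 0.80) / 2.222 = 1.6094 / 2.222 = 0.724.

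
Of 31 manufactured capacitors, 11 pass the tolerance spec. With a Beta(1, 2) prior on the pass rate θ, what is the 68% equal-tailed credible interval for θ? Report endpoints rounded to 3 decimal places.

[0.272, 0.434]

Posterior: Beta(1+11, 2+20) = Beta(12, 22).
Equal-tailed 68% interval: the 0.16 and 0.84 quantiles of Beta(12, 22).
Posterior mean ≈ 0.353, SD ≈ 0.081; a Normal approximation gives roughly [0.273, 0.433].
Exact: F⁻¹(0.16) = 0.272; F⁻¹(0.84) = 0.434.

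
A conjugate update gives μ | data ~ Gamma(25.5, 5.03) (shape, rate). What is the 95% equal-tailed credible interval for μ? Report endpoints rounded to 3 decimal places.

Posterior: Gamma(shape 25.5, rate 5.03).
Equal-tailed 95% interval: Gamma(25.5, 5.03) quantiles at 0.025 and 0.975.
Posterior mean ≈ 5.070, SD ≈ 1.004; a Normal approximation gives roughly [3.102, 7.037].
Exact: lower = 3.296; upper = 7.218.

[3.296, 7.218]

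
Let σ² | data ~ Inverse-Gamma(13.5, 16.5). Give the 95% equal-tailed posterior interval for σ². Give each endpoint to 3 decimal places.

[0.764, 2.264]

Inverse-Gamma(13.5, 16.5) quantiles: F⁻¹(0.025) and F⁻¹(0.975).
Equivalently, 1/σ² ~ Gamma(13.5, rate = 16.5); invert its 0.975 and 0.025 quantiles.
Posterior mean ≈ 1.320, SD ≈ 0.389; a Normal approximation gives roughly [0.557, 2.083].
Exact: lower = 0.764; upper = 2.264.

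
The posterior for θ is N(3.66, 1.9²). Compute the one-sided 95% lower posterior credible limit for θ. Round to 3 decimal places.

0.535

Need L with P(θ ≥ L) = 0.95: L = 3.66 − z_{0.05}·1.9.
z = 1.645; L = 3.66 − 1.645 × 1.9 = 0.535.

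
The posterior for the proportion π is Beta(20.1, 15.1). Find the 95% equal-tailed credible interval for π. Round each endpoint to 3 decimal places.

Posterior: Beta(20.1, 15.1).
Equal-tailed 95% interval: the 0.025 and 0.975 quantiles of Beta(20.1, 15.1).
Posterior mean ≈ 0.571, SD ≈ 0.082; a Normal approximation gives roughly [0.410, 0.732].
Exact: F⁻¹(0.025) = 0.407; F⁻¹(0.975) = 0.727.

[0.407, 0.727]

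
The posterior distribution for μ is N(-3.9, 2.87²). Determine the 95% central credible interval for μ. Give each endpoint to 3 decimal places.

The posterior is symmetric, so the 95% equal-tailed interval is μ = -3.9 ± z·2.87 with z = 1.960.
Half-width: 1.960 × 2.87 = 5.625.
-3.9 − 5.625 = -9.525; -3.9 + 5.625 = 1.725.

[-9.525, 1.725]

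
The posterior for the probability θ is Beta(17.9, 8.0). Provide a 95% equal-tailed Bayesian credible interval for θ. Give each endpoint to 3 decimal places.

[0.504, 0.850]

Posterior: Beta(17.9, 8.0).
Equal-tailed 95% interval: the 0.025 and 0.975 quantiles of Beta(17.9, 8.0).
Posterior mean ≈ 0.691, SD ≈ 0.089; a Normal approximation gives roughly [0.517, 0.866].
Exact: F⁻¹(0.025) = 0.504; F⁻¹(0.975) = 0.850.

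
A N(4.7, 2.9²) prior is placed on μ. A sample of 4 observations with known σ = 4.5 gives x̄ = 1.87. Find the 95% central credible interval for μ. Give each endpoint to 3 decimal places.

Posterior precision = 1/2.9² + 4/4.5² = 0.1189 + 0.1975 = 0.3164, so posterior SD = 1.7777.
Posterior mean = (4.7/2.9² + 4·1.87/4.5²) / 0.3164 = 2.9334.
Interval: 2.9334 ± 1.960 × 1.7777 → [-0.551, 6.418].

[-0.551, 6.418]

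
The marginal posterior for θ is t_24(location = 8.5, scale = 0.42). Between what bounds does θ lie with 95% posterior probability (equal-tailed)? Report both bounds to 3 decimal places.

[7.633, 9.367]

The t_24 distribution is symmetric; the 95% interval is 8.5 ± t·0.42 with t_{0.975,24} = 2.064.
Half-width: 2.064 × 0.42 = 0.867.
8.5 − 0.867 = 7.633; 8.5 + 0.867 = 9.367.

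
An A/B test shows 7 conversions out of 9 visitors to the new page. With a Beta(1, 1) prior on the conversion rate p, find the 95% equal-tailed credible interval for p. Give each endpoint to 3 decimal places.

Posterior: Beta(1+7, 1+2) = Beta(8, 3).
Equal-tailed 95% interval: the 0.025 and 0.975 quantiles of Beta(8, 3).
Posterior mean ≈ 0.727, SD ≈ 0.129; a Normal approximation gives roughly [0.475, 0.979].
Exact: F⁻¹(0.025) = 0.444; F⁻¹(0.975) = 0.933.

[0.444, 0.933]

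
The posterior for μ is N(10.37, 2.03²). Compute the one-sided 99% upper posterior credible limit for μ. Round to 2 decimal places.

Need U with P(μ ≤ U) = 0.99: U = 10.37 + z_{0.01}·2.03.
z = 2.326; U = 10.37 + 2.326 × 2.03 = 15.09.

15.09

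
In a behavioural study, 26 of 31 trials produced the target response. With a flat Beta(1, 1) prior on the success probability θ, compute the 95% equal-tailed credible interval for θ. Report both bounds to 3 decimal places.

[0.672, 0.928]

Posterior: Beta(1+26, 1+5) = Beta(27, 6).
Equal-tailed 95% interval: the 0.025 and 0.975 quantiles of Beta(27, 6).
Posterior mean ≈ 0.818, SD ≈ 0.066; a Normal approximation gives roughly [0.689, 0.948].
Exact: F⁻¹(0.025) = 0.672; F⁻¹(0.975) = 0.928.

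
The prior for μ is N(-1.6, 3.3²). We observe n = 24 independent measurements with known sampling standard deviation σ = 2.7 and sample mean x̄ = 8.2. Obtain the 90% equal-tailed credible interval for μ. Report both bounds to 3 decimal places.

Posterior precision = 1/3.3² + 24/2.7² = 0.0918 + 3.2922 = 3.3840, so posterior SD = 0.5436.
Posterior mean = (-1.6/3.3² + 24·8.2/2.7²) / 3.3840 = 7.9341.
Interval: 7.9341 ± 1.645 × 0.5436 → [7.040, 8.828].

[7.040, 8.828]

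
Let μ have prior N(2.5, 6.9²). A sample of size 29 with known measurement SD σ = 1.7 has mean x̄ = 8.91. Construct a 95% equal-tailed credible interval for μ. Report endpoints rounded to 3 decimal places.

[8.279, 9.515]

Posterior precision = 1/6.9² + 29/1.7² = 0.0210 + 10.0346 = 10.0556, so posterior SD = 0.3154.
Posterior mean = (2.5/6.9² + 29·8.91/1.7²) / 10.0556 = 8.8966.
Interval: 8.8966 ± 1.960 × 0.3154 → [8.279, 9.515].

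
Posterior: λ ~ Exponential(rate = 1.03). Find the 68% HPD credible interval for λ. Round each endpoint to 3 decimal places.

[0.000, 1.106]

The exponential density is strictly decreasing on [0, ∞), so the HPD interval is anchored at 0: [0, q] with P(λ ≤ q) = 0.68.
q = −ln(1 − 0.68) / 1.03 = 1.1394 / 1.03 = 1.106.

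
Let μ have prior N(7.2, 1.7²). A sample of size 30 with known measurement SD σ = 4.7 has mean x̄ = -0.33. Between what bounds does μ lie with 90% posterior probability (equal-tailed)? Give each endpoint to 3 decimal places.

[-0.061, 2.459]

Posterior precision = 1/1.7² + 30/4.7² = 0.3460 + 1.3581 = 1.7041, so posterior SD = 0.7660.
Posterior mean = (7.2/1.7² + 30·-0.33/4.7²) / 1.7041 = 1.1990.
Interval: 1.1990 ± 1.645 × 0.7660 → [-0.061, 2.459].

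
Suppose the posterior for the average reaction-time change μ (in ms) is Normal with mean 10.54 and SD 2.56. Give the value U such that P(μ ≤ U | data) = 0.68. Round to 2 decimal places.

11.74

Need U with P(μ ≤ U) = 0.68: U = 10.54 + z_{0.32}·2.56.
z = 0.468; U = 10.54 + 0.468 × 2.56 = 11.74.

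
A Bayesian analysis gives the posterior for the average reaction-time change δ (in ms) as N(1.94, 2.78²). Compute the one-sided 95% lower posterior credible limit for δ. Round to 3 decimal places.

Need L with P(δ ≥ L) = 0.95: L = 1.94 − z_{0.05}·2.78.
z = 1.645; L = 1.94 − 1.645 × 2.78 = -2.633.

-2.633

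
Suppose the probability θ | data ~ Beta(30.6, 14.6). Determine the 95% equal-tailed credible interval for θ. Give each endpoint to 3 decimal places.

Posterior: Beta(30.6, 14.6).
Equal-tailed 95% interval: the 0.025 and 0.975 quantiles of Beta(30.6, 14.6).
Posterior mean ≈ 0.677, SD ≈ 0.069; a Normal approximation gives roughly [0.542, 0.812].
Exact: F⁻¹(0.025) = 0.536; F⁻¹(0.975) = 0.804.

[0.536, 0.804]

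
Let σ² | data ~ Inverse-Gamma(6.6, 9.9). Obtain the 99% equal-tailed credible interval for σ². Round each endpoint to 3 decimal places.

[0.657, 5.402]

Inverse-Gamma(6.6, 9.9) quantiles: F⁻¹(0.005) and F⁻¹(0.995).
Equivalently, 1/σ² ~ Gamma(6.6, rate = 9.9); invert its 0.995 and 0.005 quantiles.
Posterior mean ≈ 1.768, SD ≈ 0.824; a Normal approximation gives roughly [-0.355, 3.891].
Exact: lower = 0.657; upper = 5.402.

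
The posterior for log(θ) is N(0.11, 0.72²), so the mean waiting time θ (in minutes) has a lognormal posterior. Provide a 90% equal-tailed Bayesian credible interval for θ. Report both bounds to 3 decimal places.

On the log scale the 90% interval is 0.11 ± 1.645 × 0.72 = [-1.0743, 1.2943].
Exponentiate: [e^-1.0743, e^1.2943] = [0.342, 3.648].

[0.342, 3.648]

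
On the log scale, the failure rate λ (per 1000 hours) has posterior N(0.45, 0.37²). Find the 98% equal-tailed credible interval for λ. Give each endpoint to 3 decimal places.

On the log scale the 98% interval is 0.45 ± 2.326 × 0.37 = [-0.4107, 1.3107].
Exponentiate: [e^-0.4107, e^1.3107] = [0.663, 3.709].

[0.663, 3.709]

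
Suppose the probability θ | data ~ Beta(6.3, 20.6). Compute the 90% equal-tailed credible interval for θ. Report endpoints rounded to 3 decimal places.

Posterior: Beta(6.3, 20.6).
Equal-tailed 90% interval: the 0.05 and 0.95 quantiles of Beta(6.3, 20.6).
Posterior mean ≈ 0.234, SD ≈ 0.080; a Normal approximation gives roughly [0.102, 0.366].
Exact: F⁻¹(0.05) = 0.114; F⁻¹(0.95) = 0.377.

[0.114, 0.377]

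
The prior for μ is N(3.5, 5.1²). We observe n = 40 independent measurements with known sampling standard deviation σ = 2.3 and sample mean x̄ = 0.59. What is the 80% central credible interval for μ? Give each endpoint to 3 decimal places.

[0.140, 1.070]

Posterior precision = 1/5.1² + 40/2.3² = 0.0384 + 7.5614 = 7.5999, so posterior SD = 0.3627.
Posterior mean = (3.5/5.1² + 40·0.59/2.3²) / 7.5999 = 0.6047.
Interval: 0.6047 ± 1.282 × 0.3627 → [0.140, 1.070].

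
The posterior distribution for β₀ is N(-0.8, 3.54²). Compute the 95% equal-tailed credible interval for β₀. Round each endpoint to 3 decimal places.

[-7.738, 6.138]

The posterior is symmetric, so the 95% equal-tailed interval is β₀ = -0.8 ± z·3.54 with z = 1.960.
Half-width: 1.960 × 3.54 = 6.938.
-0.8 − 6.938 = -7.738; -0.8 + 6.938 = 6.138.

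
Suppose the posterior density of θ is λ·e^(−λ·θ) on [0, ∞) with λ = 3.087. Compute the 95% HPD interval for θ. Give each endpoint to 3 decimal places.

The exponential density is strictly decreasing on [0, ∞), so the HPD interval is anchored at 0: [0, q] with P(θ ≤ q) = 0.95.
q = −ln(1 − 0.95) / 3.087 = 2.9957 / 3.087 = 0.970.

[0.000, 0.970]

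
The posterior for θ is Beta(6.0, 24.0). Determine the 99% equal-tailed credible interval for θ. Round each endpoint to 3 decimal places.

Posterior: Beta(6.0, 24.0).
Equal-tailed 99% interval: the 0.005 and 0.995 quantiles of Beta(6.0, 24.0).
Posterior mean ≈ 0.200, SD ≈ 0.072; a Normal approximation gives roughly [0.015, 0.385].
Exact: F⁻¹(0.005) = 0.056; F⁻¹(0.995) = 0.416.

[0.056, 0.416]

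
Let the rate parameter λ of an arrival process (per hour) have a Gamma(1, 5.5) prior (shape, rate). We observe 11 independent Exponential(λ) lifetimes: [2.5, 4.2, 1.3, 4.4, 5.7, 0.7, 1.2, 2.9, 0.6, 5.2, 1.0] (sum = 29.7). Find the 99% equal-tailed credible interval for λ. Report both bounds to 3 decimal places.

Posterior: Gamma(1+11, 5.5+29.7) = Gamma(12, 35.2) (shape, rate).
Equal-tailed 99% interval: Gamma(12, 35.2) quantiles at 0.005 and 0.995.
Posterior mean ≈ 0.341, SD ≈ 0.098; a Normal approximation gives roughly [0.087, 0.594].
Exact: lower = 0.140; upper = 0.647.

[0.140, 0.647]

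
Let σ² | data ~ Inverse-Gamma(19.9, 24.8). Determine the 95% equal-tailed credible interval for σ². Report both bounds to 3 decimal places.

Inverse-Gamma(19.9, 24.8) quantiles: F⁻¹(0.025) and F⁻¹(0.975).
Equivalently, 1/σ² ~ Gamma(19.9, rate = 24.8); invert its 0.975 and 0.025 quantiles.
Posterior mean ≈ 1.312, SD ≈ 0.310; a Normal approximation gives roughly [0.704, 1.920].
Exact: lower = 0.839; upper = 2.043.

[0.839, 2.043]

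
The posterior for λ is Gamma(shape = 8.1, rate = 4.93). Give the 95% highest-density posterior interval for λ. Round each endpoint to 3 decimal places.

The posterior is unimodal and skewed, so the HPD interval has equal density at both endpoints and is the shortest 95% interval.
Solving f(0.616) = f(2.793) with F(2.793) − F(0.616) = 0.95 gives [0.616, 2.793].
For comparison, the equal-tailed interval is [0.714, 2.953]; the HPD is narrower and shifted toward the mode.

[0.616, 2.793]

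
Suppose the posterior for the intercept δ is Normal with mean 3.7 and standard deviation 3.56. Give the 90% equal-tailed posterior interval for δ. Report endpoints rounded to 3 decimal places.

[-2.156, 9.556]

The posterior is symmetric, so the 90% equal-tailed interval is δ = 3.7 ± z·3.56 with z = 1.645.
Half-width: 1.645 × 3.56 = 5.856.
3.7 − 5.856 = -2.156; 3.7 + 5.856 = 9.556.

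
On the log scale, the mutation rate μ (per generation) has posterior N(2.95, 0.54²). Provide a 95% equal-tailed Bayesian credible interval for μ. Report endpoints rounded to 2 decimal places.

On the log scale the 95% interval is 2.95 ± 1.960 × 0.54 = [1.8916, 4.0084].
Exponentiate: [e^1.8916, e^4.0084] = [6.63, 55.06].

[6.63, 55.06]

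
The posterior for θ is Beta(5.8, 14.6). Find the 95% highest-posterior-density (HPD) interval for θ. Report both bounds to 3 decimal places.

[0.104, 0.476]

The posterior is unimodal and skewed, so the HPD interval has equal density at both endpoints and is the shortest 95% interval.
Solving f(0.104) = f(0.476) with F(0.476) − F(0.104) = 0.95 gives [0.104, 0.476].
For comparison, the equal-tailed interval is [0.116, 0.493]; the HPD is narrower and shifted toward the mode.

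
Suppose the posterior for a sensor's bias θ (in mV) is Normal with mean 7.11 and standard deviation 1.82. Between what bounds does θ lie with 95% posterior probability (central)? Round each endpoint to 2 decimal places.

The posterior is symmetric, so the 95% equal-tailed interval is θ = 7.11 ± z·1.82 with z = 1.960.
Half-width: 1.960 × 1.82 = 3.57.
7.11 − 3.57 = 3.54; 7.11 + 3.57 = 10.68.

[3.54, 10.68]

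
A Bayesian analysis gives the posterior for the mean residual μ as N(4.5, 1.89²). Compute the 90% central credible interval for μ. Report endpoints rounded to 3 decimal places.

The posterior is symmetric, so the 90% equal-tailed interval is μ = 4.5 ± z·1.89 with z = 1.645.
Half-width: 1.645 × 1.89 = 3.109.
4.5 − 3.109 = 1.391; 4.5 + 3.109 = 7.609.

[1.391, 7.609]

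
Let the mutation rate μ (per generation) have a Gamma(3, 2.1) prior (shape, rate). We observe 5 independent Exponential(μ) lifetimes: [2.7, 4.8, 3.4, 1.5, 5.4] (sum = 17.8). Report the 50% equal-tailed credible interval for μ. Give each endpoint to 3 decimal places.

[0.299, 0.487]

Posterior: Gamma(3+5, 2.1+17.8) = Gamma(8, 19.9) (shape, rate).
Equal-tailed 50% interval: Gamma(8, 19.9) quantiles at 0.25 and 0.75.
Posterior mean ≈ 0.402, SD ≈ 0.142; a Normal approximation gives roughly [0.306, 0.498].
Exact: lower = 0.299; upper = 0.487.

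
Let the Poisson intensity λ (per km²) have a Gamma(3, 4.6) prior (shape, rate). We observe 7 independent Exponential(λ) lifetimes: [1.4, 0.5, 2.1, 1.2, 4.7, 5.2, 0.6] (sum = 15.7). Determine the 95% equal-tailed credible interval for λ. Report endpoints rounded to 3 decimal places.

Posterior: Gamma(3+7, 4.6+15.7) = Gamma(10, 20.3) (shape, rate).
Equal-tailed 95% interval: Gamma(10, 20.3) quantiles at 0.025 and 0.975.
Posterior mean ≈ 0.493, SD ≈ 0.156; a Normal approximation gives roughly [0.187, 0.798].
Exact: lower = 0.236; upper = 0.842.

[0.236, 0.842]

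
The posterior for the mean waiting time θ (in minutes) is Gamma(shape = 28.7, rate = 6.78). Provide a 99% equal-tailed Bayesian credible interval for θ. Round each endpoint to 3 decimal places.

Posterior: Gamma(shape 28.7, rate 6.78).
Equal-tailed 99% interval: Gamma(28.7, 6.78) quantiles at 0.005 and 0.995.
Posterior mean ≈ 4.233, SD ≈ 0.790; a Normal approximation gives roughly [2.198, 6.268].
Exact: lower = 2.474; upper = 6.544.

[2.474, 6.544]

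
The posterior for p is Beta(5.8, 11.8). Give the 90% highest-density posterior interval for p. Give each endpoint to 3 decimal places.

[0.149, 0.505]

The posterior is unimodal and skewed, so the HPD interval has equal density at both endpoints and is the shortest 90% interval.
Solving f(0.149) = f(0.505) with F(0.505) − F(0.149) = 0.90 gives [0.149, 0.505].
For comparison, the equal-tailed interval is [0.162, 0.520]; the HPD is narrower and shifted toward the mode.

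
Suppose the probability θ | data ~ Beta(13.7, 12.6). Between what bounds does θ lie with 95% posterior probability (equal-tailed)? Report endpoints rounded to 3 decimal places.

[0.334, 0.705]

Posterior: Beta(13.7, 12.6).
Equal-tailed 95% interval: the 0.025 and 0.975 quantiles of Beta(13.7, 12.6).
Posterior mean ≈ 0.521, SD ≈ 0.096; a Normal approximation gives roughly [0.334, 0.708].
Exact: F⁻¹(0.025) = 0.334; F⁻¹(0.975) = 0.705.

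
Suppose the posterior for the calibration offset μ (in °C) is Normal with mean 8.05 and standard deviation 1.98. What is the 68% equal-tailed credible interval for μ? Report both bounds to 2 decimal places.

The posterior is symmetric, so the 68% equal-tailed interval is μ = 8.05 ± z·1.98 with z = 0.994.
Half-width: 0.994 × 1.98 = 1.97.
8.05 − 1.97 = 6.08; 8.05 + 1.97 = 10.02.

[6.08, 10.02]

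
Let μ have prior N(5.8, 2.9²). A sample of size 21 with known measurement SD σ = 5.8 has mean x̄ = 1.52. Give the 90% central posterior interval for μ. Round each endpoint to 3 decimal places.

Posterior precision = 1/2.9² + 21/5.8² = 0.1189 + 0.6243 = 0.7432, so posterior SD = 1.1600.
Posterior mean = (5.8/2.9² + 21·1.52/5.8²) / 0.7432 = 2.2048.
Interval: 2.2048 ± 1.645 × 1.1600 → [0.297, 4.113].

[0.297, 4.113]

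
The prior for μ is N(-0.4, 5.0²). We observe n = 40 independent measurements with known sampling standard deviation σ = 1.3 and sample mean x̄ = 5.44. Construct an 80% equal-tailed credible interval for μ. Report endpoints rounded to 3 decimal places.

Posterior precision = 1/5.0² + 40/1.3² = 0.0400 + 23.6686 = 23.7086, so posterior SD = 0.2054.
Posterior mean = (-0.4/5.0² + 40·5.44/1.3²) / 23.7086 = 5.4301.
Interval: 5.4301 ± 1.282 × 0.2054 → [5.167, 5.693].

[5.167, 5.693]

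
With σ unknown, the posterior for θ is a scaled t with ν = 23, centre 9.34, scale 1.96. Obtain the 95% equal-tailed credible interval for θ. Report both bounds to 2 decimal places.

[5.29, 13.39]

The t_23 distribution is symmetric; the 95% interval is 9.34 ± t·1.96 with t_{0.975,23} = 2.069.
Half-width: 2.069 × 1.96 = 4.05.
9.34 − 4.05 = 5.29; 9.34 + 4.05 = 13.39.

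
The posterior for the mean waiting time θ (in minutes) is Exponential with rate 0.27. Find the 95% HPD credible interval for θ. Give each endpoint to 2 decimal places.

The exponential density is strictly decreasing on [0, ∞), so the HPD interval is anchored at 0: [0, q] with P(θ ≤ q) = 0.95.
q = −ln(1 − 0.95) / 0.27 = 2.9957 / 0.27 = 11.10.

[0.00, 11.10]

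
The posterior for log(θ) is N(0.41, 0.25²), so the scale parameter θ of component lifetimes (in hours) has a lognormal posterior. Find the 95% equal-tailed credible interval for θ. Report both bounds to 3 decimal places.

On the log scale the 95% interval is 0.41 ± 1.960 × 0.25 = [-0.0800, 0.9000].
Exponentiate: [e^-0.0800, e^0.9000] = [0.923, 2.460].

[0.923, 2.460]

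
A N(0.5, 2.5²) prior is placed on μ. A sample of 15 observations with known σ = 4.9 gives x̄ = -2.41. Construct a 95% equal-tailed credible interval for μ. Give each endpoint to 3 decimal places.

Posterior precision = 1/2.5² + 15/4.9² = 0.1600 + 0.6247 = 0.7847, so posterior SD = 1.1289.
Posterior mean = (0.5/2.5² + 15·-2.41/4.9²) / 0.7847 = -1.8167.
Interval: -1.8167 ± 1.960 × 1.1289 → [-4.029, 0.396].

[-4.029, 0.396]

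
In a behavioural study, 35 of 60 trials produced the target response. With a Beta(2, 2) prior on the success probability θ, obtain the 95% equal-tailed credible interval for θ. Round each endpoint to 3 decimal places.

[0.456, 0.695]

Posterior: Beta(2+35, 2+25) = Beta(37, 27).
Equal-tailed 95% interval: the 0.025 and 0.975 quantiles of Beta(37, 27).
Posterior mean ≈ 0.578, SD ≈ 0.061; a Normal approximation gives roughly [0.458, 0.698].
Exact: F⁻¹(0.025) = 0.456; F⁻¹(0.975) = 0.695.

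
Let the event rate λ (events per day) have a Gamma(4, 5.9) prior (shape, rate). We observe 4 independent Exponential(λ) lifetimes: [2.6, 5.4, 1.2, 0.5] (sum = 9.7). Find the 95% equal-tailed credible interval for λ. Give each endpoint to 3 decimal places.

[0.221, 0.925]

Posterior: Gamma(4+4, 5.9+9.7) = Gamma(8, 15.6) (shape, rate).
Equal-tailed 95% interval: Gamma(8, 15.6) quantiles at 0.025 and 0.975.
Posterior mean ≈ 0.513, SD ≈ 0.181; a Normal approximation gives roughly [0.157, 0.868].
Exact: lower = 0.221; upper = 0.925.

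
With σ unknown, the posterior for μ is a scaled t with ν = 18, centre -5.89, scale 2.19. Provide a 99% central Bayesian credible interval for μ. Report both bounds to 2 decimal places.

[-12.19, 0.41]

The t_18 distribution is symmetric; the 99% interval is -5.89 ± t·2.19 with t_{0.995,18} = 2.878.
Half-width: 2.878 × 2.19 = 6.30.
-5.89 − 6.30 = -12.19; -5.89 + 6.30 = 0.41.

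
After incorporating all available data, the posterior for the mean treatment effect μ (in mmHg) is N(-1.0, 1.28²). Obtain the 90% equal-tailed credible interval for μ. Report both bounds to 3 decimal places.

[-3.105, 1.105]

The posterior is symmetric, so the 90% equal-tailed interval is μ = -1.0 ± z·1.28 with z = 1.645.
Half-width: 1.645 × 1.28 = 2.105.
-1.0 − 2.105 = -3.105; -1.0 + 2.105 = 1.105.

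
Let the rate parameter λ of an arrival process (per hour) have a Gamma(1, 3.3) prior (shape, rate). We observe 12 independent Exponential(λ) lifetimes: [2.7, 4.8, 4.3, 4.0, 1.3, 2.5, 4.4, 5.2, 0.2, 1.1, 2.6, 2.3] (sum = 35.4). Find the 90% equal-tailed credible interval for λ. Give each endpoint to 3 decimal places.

Posterior: Gamma(1+12, 3.3+35.4) = Gamma(13, 38.7) (shape, rate).
Equal-tailed 90% interval: Gamma(13, 38.7) quantiles at 0.05 and 0.95.
Posterior mean ≈ 0.336, SD ≈ 0.093; a Normal approximation gives roughly [0.183, 0.489].
Exact: lower = 0.199; upper = 0.502.

[0.199, 0.502]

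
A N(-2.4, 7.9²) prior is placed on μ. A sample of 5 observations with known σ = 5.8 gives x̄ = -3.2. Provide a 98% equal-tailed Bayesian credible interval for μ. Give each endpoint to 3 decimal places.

Posterior precision = 1/7.9² + 5/5.8² = 0.0160 + 0.1486 = 0.1647, so posterior SD = 2.4644.
Posterior mean = (-2.4/7.9² + 5·-3.2/5.8²) / 0.1647 = -3.1221.
Interval: -3.1221 ± 2.326 × 2.4644 → [-8.855, 2.611].

[-8.855, 2.611]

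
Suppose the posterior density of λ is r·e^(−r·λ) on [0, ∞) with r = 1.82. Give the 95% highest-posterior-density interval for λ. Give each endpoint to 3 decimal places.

The exponential density is strictly decreasing on [0, ∞), so the HPD interval is anchored at 0: [0, q] with P(λ ≤ q) = 0.95.
q = −ln(1 − 0.95) / 1.82 = 2.9957 / 1.82 = 1.646.

[0.000, 1.646]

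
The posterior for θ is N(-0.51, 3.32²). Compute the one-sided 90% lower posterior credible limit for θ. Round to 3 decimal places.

Need L with P(θ ≥ L) = 0.90: L = -0.51 − z_{0.1}·3.32.
z = 1.282; L = -0.51 − 1.282 × 3.32 = -4.765.

-4.765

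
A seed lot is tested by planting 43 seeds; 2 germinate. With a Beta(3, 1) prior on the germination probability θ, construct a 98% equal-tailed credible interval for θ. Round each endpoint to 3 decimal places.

Posterior: Beta(3+2, 1+41) = Beta(5, 42).
Equal-tailed 98% interval: the 0.01 and 0.99 quantiles of Beta(5, 42).
Posterior mean ≈ 0.106, SD ≈ 0.045; a Normal approximation gives roughly [0.003, 0.210].
Exact: F⁻¹(0.01) = 0.029; F⁻¹(0.99) = 0.232.

[0.029, 0.232]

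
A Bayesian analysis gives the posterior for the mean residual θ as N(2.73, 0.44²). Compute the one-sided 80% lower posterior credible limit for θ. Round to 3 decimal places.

2.360

Need L with P(θ ≥ L) = 0.80: L = 2.73 − z_{0.2}·0.44.
z = 0.842; L = 2.73 − 0.842 × 0.44 = 2.360.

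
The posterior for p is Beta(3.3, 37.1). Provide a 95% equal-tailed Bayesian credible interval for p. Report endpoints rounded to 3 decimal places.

Posterior: Beta(3.3, 37.1).
Equal-tailed 95% interval: the 0.025 and 0.975 quantiles of Beta(3.3, 37.1).
Posterior mean ≈ 0.082, SD ≈ 0.043; a Normal approximation gives roughly [-0.002, 0.165].
Exact: F⁻¹(0.025) = 0.019; F⁻¹(0.975) = 0.182.

[0.019, 0.182]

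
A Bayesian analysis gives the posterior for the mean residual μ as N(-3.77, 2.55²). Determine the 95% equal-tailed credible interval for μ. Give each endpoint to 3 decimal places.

[-8.768, 1.228]

The posterior is symmetric, so the 95% equal-tailed interval is μ = -3.77 ± z·2.55 with z = 1.960.
Half-width: 1.960 × 2.55 = 4.998.
-3.77 − 4.998 = -8.768; -3.77 + 4.998 = 1.228.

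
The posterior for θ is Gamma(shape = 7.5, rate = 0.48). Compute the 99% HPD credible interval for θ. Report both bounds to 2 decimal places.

[3.95, 32.47]

The posterior is unimodal and skewed, so the HPD interval has equal density at both endpoints and is the shortest 99% interval.
Solving f(3.95) = f(32.47) with F(32.47) − F(3.95) = 0.99 gives [3.95, 32.47].
For comparison, the equal-tailed interval is [4.79, 34.17]; the HPD is narrower and shifted toward the mode.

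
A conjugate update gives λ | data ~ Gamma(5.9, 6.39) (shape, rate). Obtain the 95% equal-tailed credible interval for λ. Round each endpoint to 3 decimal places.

Posterior: Gamma(shape 5.9, rate 6.39).
Equal-tailed 95% interval: Gamma(5.9, 6.39) quantiles at 0.025 and 0.975.
Posterior mean ≈ 0.923, SD ≈ 0.380; a Normal approximation gives roughly [0.178, 1.668].
Exact: lower = 0.335; upper = 1.804.

[0.335, 1.804]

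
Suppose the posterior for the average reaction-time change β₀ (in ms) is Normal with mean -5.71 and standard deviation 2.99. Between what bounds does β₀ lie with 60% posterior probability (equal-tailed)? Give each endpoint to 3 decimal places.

The posterior is symmetric, so the 60% equal-tailed interval is β₀ = -5.71 ± z·2.99 with z = 0.842.
Half-width: 0.842 × 2.99 = 2.516.
-5.71 − 2.516 = -8.226; -5.71 + 2.516 = -3.194.

[-8.226, -3.194]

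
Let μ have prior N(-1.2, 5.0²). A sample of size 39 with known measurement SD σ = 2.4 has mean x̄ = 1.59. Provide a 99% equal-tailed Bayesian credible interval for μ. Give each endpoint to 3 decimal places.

[0.587, 2.561]

Posterior precision = 1/5.0² + 39/2.4² = 0.0400 + 6.7708 = 6.8108, so posterior SD = 0.3832.
Posterior mean = (-1.2/5.0² + 39·1.59/2.4²) / 6.8108 = 1.5736.
Interval: 1.5736 ± 2.576 × 0.3832 → [0.587, 2.561].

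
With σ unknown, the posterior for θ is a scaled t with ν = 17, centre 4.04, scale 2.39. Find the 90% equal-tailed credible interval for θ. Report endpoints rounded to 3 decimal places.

[-0.118, 8.198]

The t_17 distribution is symmetric; the 90% interval is 4.04 ± t·2.39 with t_{0.95,17} = 1.740.
Half-width: 1.740 × 2.39 = 4.158.
4.04 − 4.158 = -0.118; 4.04 + 4.158 = 8.198.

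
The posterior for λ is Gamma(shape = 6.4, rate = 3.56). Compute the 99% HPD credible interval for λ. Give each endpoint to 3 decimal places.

The posterior is unimodal and skewed, so the HPD interval has equal density at both endpoints and is the shortest 99% interval.
Solving f(0.381) = f(3.915) with F(3.915) − F(0.381) = 0.99 gives [0.381, 3.915].
For comparison, the equal-tailed interval is [0.487, 4.146]; the HPD is narrower and shifted toward the mode.

[0.381, 3.915]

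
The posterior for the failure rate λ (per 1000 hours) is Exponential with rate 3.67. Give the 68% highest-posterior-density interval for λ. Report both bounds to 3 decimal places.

The exponential density is strictly decreasing on [0, ∞), so the HPD interval is anchored at 0: [0, q] with P(λ ≤ q) = 0.68.
q = −ln(1 − 0.68) / 3.67 = 1.1394 / 3.67 = 0.310.

[0.000, 0.310]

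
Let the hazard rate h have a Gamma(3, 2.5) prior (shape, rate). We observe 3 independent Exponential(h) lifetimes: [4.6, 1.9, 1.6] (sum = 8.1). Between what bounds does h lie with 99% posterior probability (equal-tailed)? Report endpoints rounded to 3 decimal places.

Posterior: Gamma(3+3, 2.5+8.1) = Gamma(6, 10.6) (shape, rate).
Equal-tailed 99% interval: Gamma(6, 10.6) quantiles at 0.005 and 0.995.
Posterior mean ≈ 0.566, SD ≈ 0.231; a Normal approximation gives roughly [-0.029, 1.161].
Exact: lower = 0.145; upper = 1.335.

[0.145, 1.335]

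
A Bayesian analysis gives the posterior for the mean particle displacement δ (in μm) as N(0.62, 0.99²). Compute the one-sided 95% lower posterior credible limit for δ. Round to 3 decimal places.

Need L with P(δ ≥ L) = 0.95: L = 0.62 − z_{0.05}·0.99.
z = 1.645; L = 0.62 − 1.645 × 0.99 = -1.008.

-1.008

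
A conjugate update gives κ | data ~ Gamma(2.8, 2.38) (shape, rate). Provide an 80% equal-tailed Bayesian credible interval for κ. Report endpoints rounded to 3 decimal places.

Posterior: Gamma(shape 2.8, rate 2.38).
Equal-tailed 80% interval: Gamma(2.8, 2.38) quantiles at 0.1 and 0.9.
Posterior mean ≈ 1.176, SD ≈ 0.703; a Normal approximation gives roughly [0.275, 2.077].
Exact: lower = 0.412; upper = 2.119.

[0.412, 2.119]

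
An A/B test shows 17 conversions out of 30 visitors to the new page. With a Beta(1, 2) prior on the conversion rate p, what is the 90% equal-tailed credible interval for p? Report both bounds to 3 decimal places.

Posterior: Beta(1+17, 2+13) = Beta(18, 15).
Equal-tailed 90% interval: the 0.05 and 0.95 quantiles of Beta(18, 15).
Posterior mean ≈ 0.545, SD ≈ 0.085; a Normal approximation gives roughly [0.405, 0.686].
Exact: F⁻¹(0.05) = 0.403; F⁻¹(0.95) = 0.685.

[0.403, 0.685]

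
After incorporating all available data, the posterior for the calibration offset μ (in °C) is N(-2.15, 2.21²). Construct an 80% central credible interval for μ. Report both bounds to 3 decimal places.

[-4.982, 0.682]

The posterior is symmetric, so the 80% equal-tailed interval is μ = -2.15 ± z·2.21 with z = 1.282.
Half-width: 1.282 × 2.21 = 2.832.
-2.15 − 2.832 = -4.982; -2.15 + 2.832 = 0.682.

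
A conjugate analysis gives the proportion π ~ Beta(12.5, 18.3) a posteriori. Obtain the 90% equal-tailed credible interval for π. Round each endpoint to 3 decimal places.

[0.266, 0.553]

Posterior: Beta(12.5, 18.3).
Equal-tailed 90% interval: the 0.05 and 0.95 quantiles of Beta(12.5, 18.3).
Posterior mean ≈ 0.406, SD ≈ 0.087; a Normal approximation gives roughly [0.263, 0.549].
Exact: F⁻¹(0.05) = 0.266; F⁻¹(0.95) = 0.553.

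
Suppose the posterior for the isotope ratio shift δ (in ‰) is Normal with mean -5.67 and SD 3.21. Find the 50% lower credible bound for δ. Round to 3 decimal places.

Need L with P(δ ≥ L) = 0.50: L = -5.67 − z_{0.5}·3.21.
z = 0.000; L = -5.67 − 0.000 × 3.21 = -5.670.

-5.670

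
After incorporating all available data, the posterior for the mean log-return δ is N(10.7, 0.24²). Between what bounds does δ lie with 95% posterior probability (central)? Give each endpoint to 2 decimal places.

The posterior is symmetric, so the 95% equal-tailed interval is δ = 10.7 ± z·0.24 with z = 1.960.
Half-width: 1.960 × 0.24 = 0.47.
10.7 − 0.47 = 10.23; 10.7 + 0.47 = 11.17.

[10.23, 11.17]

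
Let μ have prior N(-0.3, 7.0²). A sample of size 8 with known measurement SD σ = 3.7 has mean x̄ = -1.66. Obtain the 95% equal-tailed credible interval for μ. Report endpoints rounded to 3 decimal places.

Posterior precision = 1/7.0² + 8/3.7² = 0.0204 + 0.5844 = 0.6048, so posterior SD = 1.2859.
Posterior mean = (-0.3/7.0² + 8·-1.66/3.7²) / 0.6048 = -1.6141.
Interval: -1.6141 ± 1.960 × 1.2859 → [-4.134, 0.906].

[-4.134, 0.906]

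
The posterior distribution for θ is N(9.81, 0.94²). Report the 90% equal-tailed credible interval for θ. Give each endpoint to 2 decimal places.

[8.26, 11.36]

The posterior is symmetric, so the 90% equal-tailed interval is θ = 9.81 ± z·0.94 with z = 1.645.
Half-width: 1.645 × 0.94 = 1.55.
9.81 − 1.55 = 8.26; 9.81 + 1.55 = 11.36.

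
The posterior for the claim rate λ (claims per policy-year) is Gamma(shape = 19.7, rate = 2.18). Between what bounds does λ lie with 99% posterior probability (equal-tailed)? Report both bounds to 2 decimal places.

[4.65, 15.14]

Posterior: Gamma(shape 19.7, rate 2.18).
Equal-tailed 99% interval: Gamma(19.7, 2.18) quantiles at 0.005 and 0.995.
Posterior mean ≈ 9.04, SD ≈ 2.04; a Normal approximation gives roughly [3.79, 14.28].
Exact: lower = 4.65; upper = 15.14.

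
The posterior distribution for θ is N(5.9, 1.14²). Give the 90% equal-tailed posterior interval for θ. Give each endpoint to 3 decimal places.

[4.025, 7.775]

The posterior is symmetric, so the 90% equal-tailed interval is θ = 5.9 ± z·1.14 with z = 1.645.
Half-width: 1.645 × 1.14 = 1.875.
5.9 − 1.875 = 4.025; 5.9 + 1.875 = 7.775.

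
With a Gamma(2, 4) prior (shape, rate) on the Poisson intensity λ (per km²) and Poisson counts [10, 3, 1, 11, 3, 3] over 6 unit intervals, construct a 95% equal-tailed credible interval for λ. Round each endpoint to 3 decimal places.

Posterior: Gamma(2+31, 4+6) = Gamma(33, 10) (shape, rate).
Equal-tailed 95% interval: Gamma(33, 10) quantiles at 0.025 and 0.975.
Posterior mean ≈ 3.300, SD ≈ 0.574; a Normal approximation gives roughly [2.174, 4.426].
Exact: lower = 2.272; upper = 4.517.

[2.272, 4.517]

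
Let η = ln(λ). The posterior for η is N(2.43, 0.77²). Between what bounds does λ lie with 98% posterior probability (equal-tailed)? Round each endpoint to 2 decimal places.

[1.89, 68.12]

On the log scale the 98% interval is 2.43 ± 2.326 × 0.77 = [0.6387, 4.2213].
Exponentiate: [e^0.6387, e^4.2213] = [1.89, 68.12].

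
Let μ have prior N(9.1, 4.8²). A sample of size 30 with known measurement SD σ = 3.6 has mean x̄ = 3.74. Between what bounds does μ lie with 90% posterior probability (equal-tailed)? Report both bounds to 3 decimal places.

Posterior precision = 1/4.8² + 30/3.6² = 0.0434 + 2.3148 = 2.3582, so posterior SD = 0.6512.
Posterior mean = (9.1/4.8² + 30·3.74/3.6²) / 2.3582 = 3.8387.
Interval: 3.8387 ± 1.645 × 0.6512 → [2.768, 4.910].

[2.768, 4.910]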